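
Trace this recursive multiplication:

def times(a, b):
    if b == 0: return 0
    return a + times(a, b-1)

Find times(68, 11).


times(68, 11) = 68 + times(68, 10)
times(68, 10) = 68 + times(68, 9)
times(68, 9) = 68 + times(68, 8)
times(68, 8) = 68 + times(68, 7)
times(68, 7) = 68 + times(68, 6)
times(68, 6) = 68 + times(68, 5)
times(68, 5) = 68 + times(68, 4)
times(68, 4) = 68 + times(68, 3)
times(68, 3) = 68 + times(68, 2)
times(68, 2) = 68 + times(68, 1)
times(68, 1) = 68 + times(68, 0)
times(68, 0) = 0  (base case)
Total: 68 + 68 + 68 + 68 + 68 + 68 + 68 + 68 + 68 + 68 + 68 + 0 = 748

748


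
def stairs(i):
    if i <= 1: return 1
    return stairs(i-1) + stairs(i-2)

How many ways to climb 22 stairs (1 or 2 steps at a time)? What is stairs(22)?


Building up from base cases:
stairs(0) = 1
stairs(1) = 1
stairs(2) = stairs(1) + stairs(0) = 1 + 1 = 2
stairs(3) = stairs(2) + stairs(1) = 2 + 1 = 3
stairs(4) = stairs(3) + stairs(2) = 3 + 2 = 5
stairs(5) = stairs(4) + stairs(3) = 5 + 3 = 8
stairs(6) = stairs(5) + stairs(4) = 8 + 5 = 13
stairs(7) = stairs(6) + stairs(5) = 13 + 8 = 21
stairs(8) = stairs(7) + stairs(6) = 21 + 13 = 34
stairs(9) = stairs(8) + stairs(7) = 34 + 21 = 55
stairs(10) = stairs(9) + stairs(8) = 55 + 34 = 89
stairs(11) = stairs(10) + stairs(9) = 89 + 55 = 144
stairs(12) = stairs(11) + stairs(10) = 144 + 89 = 233
stairs(13) = stairs(12) + stairs(11) = 233 + 144 = 377
stairs(14) = stairs(13) + stairs(12) = 377 + 233 = 610
stairs(15) = stairs(14) + stairs(13) = 610 + 377 = 987
stairs(16) = stairs(15) + stairs(14) = 987 + 610 = 1597
stairs(17) = stairs(16) + stairs(15) = 1597 + 987 = 2584
stairs(18) = stairs(17) + stairs(16) = 2584 + 1597 = 4181
stairs(19) = stairs(18) + stairs(17) = 4181 + 2584 = 6765
stairs(20) = stairs(19) + stairs(18) = 6765 + 4181 = 10946
stairs(21) = stairs(20) + stairs(19) = 10946 + 6765 = 17711
stairs(22) = stairs(21) + stairs(20) = 17711 + 10946 = 28657

28657


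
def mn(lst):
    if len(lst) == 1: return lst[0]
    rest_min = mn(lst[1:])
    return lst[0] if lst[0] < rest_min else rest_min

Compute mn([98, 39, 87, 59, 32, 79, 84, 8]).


mn([98, 39, 87, 59, 32, 79, 84, 8]): compare 98 with mn([39, 87, 59, 32, 79, 84, 8])
mn([39, 87, 59, 32, 79, 84, 8]): compare 39 with mn([87, 59, 32, 79, 84, 8])
mn([87, 59, 32, 79, 84, 8]): compare 87 with mn([59, 32, 79, 84, 8])
mn([59, 32, 79, 84, 8]): compare 59 with mn([32, 79, 84, 8])
mn([32, 79, 84, 8]): compare 32 with mn([79, 84, 8])
mn([79, 84, 8]): compare 79 with mn([84, 8])
mn([84, 8]): compare 84 with mn([8])
mn([8]) = 8  (base case)
Compare 84 with 8 -> 8
Compare 79 with 8 -> 8
Compare 32 with 8 -> 8
Compare 59 with 8 -> 8
Compare 87 with 8 -> 8
Compare 39 with 8 -> 8
Compare 98 with 8 -> 8

8


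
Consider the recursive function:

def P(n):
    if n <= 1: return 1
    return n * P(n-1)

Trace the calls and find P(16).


P(16)
= 16 * P(15)
= 16 * 15 * P(14)
= 16 * 15 * 14 * P(13)
= 16 * 15 * 14 * 13 * P(12)
= 16 * 15 * 14 * 13 * 12 * P(11)
= 16 * 15 * 14 * 13 * 12 * 11 * P(10)
= 16 * 15 * 14 * 13 * 12 * 11 * 10 * P(9)
= 16 * 15 * 14 * 13 * 12 * 11 * 10 * 9 * P(8)
= 16 * 15 * 14 * 13 * 12 * 11 * 10 * 9 * 8 * P(7)
= 16 * 15 * 14 * 13 * 12 * 11 * 10 * 9 * 8 * 7 * P(6)
= 16 * 15 * 14 * 13 * 12 * 11 * 10 * 9 * 8 * 7 * 6 * P(5)
= 16 * 15 * 14 * 13 * 12 * 11 * 10 * 9 * 8 * 7 * 6 * 5 * P(4)
= 16 * 15 * 14 * 13 * 12 * 11 * 10 * 9 * 8 * 7 * 6 * 5 * 4 * P(3)
= 16 * 15 * 14 * 13 * 12 * 11 * 10 * 9 * 8 * 7 * 6 * 5 * 4 * 3 * P(2)
= 16 * 15 * 14 * 13 * 12 * 11 * 10 * 9 * 8 * 7 * 6 * 5 * 4 * 3 * 2 * P(1)
= 16 * 15 * 14 * 13 * 12 * 11 * 10 * 9 * 8 * 7 * 6 * 5 * 4 * 3 * 2 * 1
= 20922789888000

20922789888000


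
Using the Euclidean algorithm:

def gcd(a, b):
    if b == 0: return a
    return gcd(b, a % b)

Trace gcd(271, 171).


gcd(271, 171) = gcd(171, 100)
gcd(171, 100) = gcd(100, 71)
gcd(100, 71) = gcd(71, 29)
gcd(71, 29) = gcd(29, 13)
gcd(29, 13) = gcd(13, 3)
gcd(13, 3) = gcd(3, 1)
gcd(3, 1) = gcd(1, 0)
gcd(1, 0) = 1  (base case)

1


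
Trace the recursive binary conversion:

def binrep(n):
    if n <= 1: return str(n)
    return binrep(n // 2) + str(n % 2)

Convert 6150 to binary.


binrep(6150) = binrep(3075) + '0'
binrep(3075) = binrep(1537) + '1'
binrep(1537) = binrep(768) + '1'
binrep(768) = binrep(384) + '0'
binrep(384) = binrep(192) + '0'
binrep(192) = binrep(96) + '0'
binrep(96) = binrep(48) + '0'
binrep(48) = binrep(24) + '0'
binrep(24) = binrep(12) + '0'
binrep(12) = binrep(6) + '0'
binrep(6) = binrep(3) + '0'
binrep(3) = binrep(1) + '1'
binrep(1) = '1'  (base case)
Concatenating: '1' + '1' + '0' + '0' + '0' + '0' + '0' + '0' + '0' + '0' + '1' + '1' + '0' = '1100000000110'

1100000000110


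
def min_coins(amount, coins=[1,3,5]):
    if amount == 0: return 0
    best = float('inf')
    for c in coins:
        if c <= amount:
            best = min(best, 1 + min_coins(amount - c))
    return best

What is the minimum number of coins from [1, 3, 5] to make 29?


Building up with DP:
min_coins(0) = 0
min_coins(1) = min(1+min_coins(0)=1+0=1) = 1
min_coins(2) = min(1+min_coins(1)=1+1=2) = 2
min_coins(3) = min(1+min_coins(2)=1+2=3, 1+min_coins(0)=1+0=1) = 1
min_coins(4) = min(1+min_coins(3)=1+1=2, 1+min_coins(1)=1+1=2) = 2
min_coins(5) = min(1+min_coins(4)=1+2=3, 1+min_coins(2)=1+2=3, 1+min_coins(0)=1+0=1) = 1
min_coins(6) = min(1+min_coins(5)=1+1=2, 1+min_coins(3)=1+1=2, 1+min_coins(1)=1+1=2) = 2
min_coins(7) = min(1+min_coins(6)=1+2=3, 1+min_coins(4)=1+2=3, 1+min_coins(2)=1+2=3) = 3
min_coins(8) = min(1+min_coins(7)=1+3=4, 1+min_coins(5)=1+1=2, 1+min_coins(3)=1+1=2) = 2
min_coins(9) = min(1+min_coins(8)=1+2=3, 1+min_coins(6)=1+2=3, 1+min_coins(4)=1+2=3) = 3
min_coins(10) = min(1+min_coins(9)=1+3=4, 1+min_coins(7)=1+3=4, 1+min_coins(5)=1+1=2) = 2
min_coins(11) = min(1+min_coins(10)=1+2=3, 1+min_coins(8)=1+2=3, 1+min_coins(6)=1+2=3) = 3
min_coins(12) = min(1+min_coins(11)=1+3=4, 1+min_coins(9)=1+3=4, 1+min_coins(7)=1+3=4) = 4
min_coins(13) = min(1+min_coins(12)=1+4=5, 1+min_coins(10)=1+2=3, 1+min_coins(8)=1+2=3) = 3
min_coins(14) = min(1+min_coins(13)=1+3=4, 1+min_coins(11)=1+3=4, 1+min_coins(9)=1+3=4) = 4
min_coins(15) = min(1+min_coins(14)=1+4=5, 1+min_coins(12)=1+4=5, 1+min_coins(10)=1+2=3) = 3
min_coins(16) = min(1+min_coins(15)=1+3=4, 1+min_coins(13)=1+3=4, 1+min_coins(11)=1+3=4) = 4
min_coins(17) = min(1+min_coins(16)=1+4=5, 1+min_coins(14)=1+4=5, 1+min_coins(12)=1+4=5) = 5
min_coins(18) = min(1+min_coins(17)=1+5=6, 1+min_coins(15)=1+3=4, 1+min_coins(13)=1+3=4) = 4
min_coins(19) = min(1+min_coins(18)=1+4=5, 1+min_coins(16)=1+4=5, 1+min_coins(14)=1+4=5) = 5
min_coins(20) = min(1+min_coins(19)=1+5=6, 1+min_coins(17)=1+5=6, 1+min_coins(15)=1+3=4) = 4
min_coins(21) = min(1+min_coins(20)=1+4=5, 1+min_coins(18)=1+4=5, 1+min_coins(16)=1+4=5) = 5
min_coins(22) = min(1+min_coins(21)=1+5=6, 1+min_coins(19)=1+5=6, 1+min_coins(17)=1+5=6) = 6
min_coins(23) = min(1+min_coins(22)=1+6=7, 1+min_coins(20)=1+4=5, 1+min_coins(18)=1+4=5) = 5
min_coins(24) = min(1+min_coins(23)=1+5=6, 1+min_coins(21)=1+5=6, 1+min_coins(19)=1+5=6) = 6
min_coins(25) = min(1+min_coins(24)=1+6=7, 1+min_coins(22)=1+6=7, 1+min_coins(20)=1+4=5) = 5
min_coins(26) = min(1+min_coins(25)=1+5=6, 1+min_coins(23)=1+5=6, 1+min_coins(21)=1+5=6) = 6
min_coins(27) = min(1+min_coins(26)=1+6=7, 1+min_coins(24)=1+6=7, 1+min_coins(22)=1+6=7) = 7
min_coins(28) = min(1+min_coins(27)=1+7=8, 1+min_coins(25)=1+5=6, 1+min_coins(23)=1+5=6) = 6
min_coins(29) = min(1+min_coins(28)=1+6=7, 1+min_coins(26)=1+6=7, 1+min_coins(24)=1+6=7) = 7

7


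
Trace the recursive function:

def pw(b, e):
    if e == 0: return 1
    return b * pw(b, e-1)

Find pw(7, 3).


pw(7, 3)
= 7 * pw(7, 2)
= 7 * 7 * pw(7, 1)
= 7 * 7 * 7 * pw(7, 0)
= 7 * 7 * 7 * 1
= 343

343


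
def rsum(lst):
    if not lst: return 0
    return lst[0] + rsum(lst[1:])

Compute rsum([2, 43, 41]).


rsum([2, 43, 41]) = 2 + rsum([43, 41])
rsum([43, 41]) = 43 + rsum([41])
rsum([41]) = 41 + rsum([])
rsum([]) = 0  (base case)
Total: 2 + 43 + 41 + 0 = 86

86


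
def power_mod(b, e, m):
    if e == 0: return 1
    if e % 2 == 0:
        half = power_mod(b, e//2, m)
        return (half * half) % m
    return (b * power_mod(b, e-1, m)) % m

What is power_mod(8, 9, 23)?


power_mod(8, 9, 23): e is odd, compute power_mod(8, 8, 23)
  power_mod(8, 8, 23): e is even, compute power_mod(8, 4, 23)
    power_mod(8, 4, 23): e is even, compute power_mod(8, 2, 23)
      power_mod(8, 2, 23): e is even, compute power_mod(8, 1, 23)
        power_mod(8, 1, 23): e is odd, compute power_mod(8, 0, 23)
          power_mod(8, 0, 23) = 1
        (8 * 1) % 23 = 8
      half=8, (8*8) % 23 = 18
    half=18, (18*18) % 23 = 2
  half=2, (2*2) % 23 = 4
(8 * 4) % 23 = 9

9


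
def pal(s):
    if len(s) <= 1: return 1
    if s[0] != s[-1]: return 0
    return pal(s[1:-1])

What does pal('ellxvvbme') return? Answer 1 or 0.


pal('ellxvvbme'): s[0]='e' == s[-1]='e' -> check pal('llxvvbm')
pal('llxvvbm'): s[0]='l' != s[-1]='m' -> return 0
Result: 0 (not a palindrome)

0


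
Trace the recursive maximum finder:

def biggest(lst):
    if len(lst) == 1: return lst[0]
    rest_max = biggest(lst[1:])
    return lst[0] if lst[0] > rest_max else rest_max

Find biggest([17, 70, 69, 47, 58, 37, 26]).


biggest([17, 70, 69, 47, 58, 37, 26]): compare 17 with biggest([70, 69, 47, 58, 37, 26])
biggest([70, 69, 47, 58, 37, 26]): compare 70 with biggest([69, 47, 58, 37, 26])
biggest([69, 47, 58, 37, 26]): compare 69 with biggest([47, 58, 37, 26])
biggest([47, 58, 37, 26]): compare 47 with biggest([58, 37, 26])
biggest([58, 37, 26]): compare 58 with biggest([37, 26])
biggest([37, 26]): compare 37 with biggest([26])
biggest([26]) = 26  (base case)
Compare 37 with 26 -> 37
Compare 58 with 37 -> 58
Compare 47 with 58 -> 58
Compare 69 with 58 -> 69
Compare 70 with 69 -> 70
Compare 17 with 70 -> 70

70


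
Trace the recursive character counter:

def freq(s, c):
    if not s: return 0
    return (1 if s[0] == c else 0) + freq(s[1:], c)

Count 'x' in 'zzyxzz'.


s[0]='z' != 'x' -> 0
s[0]='z' != 'x' -> 0
s[0]='y' != 'x' -> 0
s[0]='x' == 'x' -> 1
s[0]='z' != 'x' -> 0
s[0]='z' != 'x' -> 0
Sum: 0 + 0 + 0 + 1 + 0 + 0 = 1

1


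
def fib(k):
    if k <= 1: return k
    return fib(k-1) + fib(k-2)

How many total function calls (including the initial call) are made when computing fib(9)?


Let C(n) = total calls for fib(n)
C(0) = 1, C(1) = 1
C(2) = 1 + C(1) + C(0) = 1 + 1 + 1 = 3
C(3) = 1 + C(2) + C(1) = 1 + 3 + 1 = 5
C(4) = 1 + C(3) + C(2) = 1 + 5 + 3 = 9
C(5) = 1 + C(4) + C(3) = 1 + 9 + 5 = 15
C(6) = 1 + C(5) + C(4) = 1 + 15 + 9 = 25
C(7) = 1 + C(6) + C(5) = 1 + 25 + 15 = 41
C(8) = 1 + C(7) + C(6) = 1 + 41 + 25 = 67
C(9) = 1 + C(8) + C(7) = 1 + 67 + 41 = 109

109


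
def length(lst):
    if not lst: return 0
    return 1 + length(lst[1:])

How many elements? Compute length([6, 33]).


length([6, 33]) = 1 + length([33])
length([33]) = 1 + length([])
length([]) = 0  (base case)
Unwinding: 1 + 1 + 0 = 2

2


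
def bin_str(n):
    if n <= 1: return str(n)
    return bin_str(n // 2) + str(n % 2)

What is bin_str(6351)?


bin_str(6351) = bin_str(3175) + '1'
bin_str(3175) = bin_str(1587) + '1'
bin_str(1587) = bin_str(793) + '1'
bin_str(793) = bin_str(396) + '1'
bin_str(396) = bin_str(198) + '0'
bin_str(198) = bin_str(99) + '0'
bin_str(99) = bin_str(49) + '1'
bin_str(49) = bin_str(24) + '1'
bin_str(24) = bin_str(12) + '0'
bin_str(12) = bin_str(6) + '0'
bin_str(6) = bin_str(3) + '0'
bin_str(3) = bin_str(1) + '1'
bin_str(1) = '1'  (base case)
Concatenating: '1' + '1' + '0' + '0' + '0' + '1' + '1' + '0' + '0' + '1' + '1' + '1' + '1' = '1100011001111'

1100011001111


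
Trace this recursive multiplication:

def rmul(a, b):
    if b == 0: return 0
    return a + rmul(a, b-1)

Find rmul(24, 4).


rmul(24, 4) = 24 + rmul(24, 3)
rmul(24, 3) = 24 + rmul(24, 2)
rmul(24, 2) = 24 + rmul(24, 1)
rmul(24, 1) = 24 + rmul(24, 0)
rmul(24, 0) = 0  (base case)
Total: 24 + 24 + 24 + 24 + 0 = 96

96


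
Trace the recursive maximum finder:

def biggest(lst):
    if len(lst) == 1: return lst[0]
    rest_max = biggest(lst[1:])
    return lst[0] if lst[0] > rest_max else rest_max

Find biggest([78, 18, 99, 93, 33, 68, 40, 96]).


biggest([78, 18, 99, 93, 33, 68, 40, 96]): compare 78 with biggest([18, 99, 93, 33, 68, 40, 96])
biggest([18, 99, 93, 33, 68, 40, 96]): compare 18 with biggest([99, 93, 33, 68, 40, 96])
biggest([99, 93, 33, 68, 40, 96]): compare 99 with biggest([93, 33, 68, 40, 96])
biggest([93, 33, 68, 40, 96]): compare 93 with biggest([33, 68, 40, 96])
biggest([33, 68, 40, 96]): compare 33 with biggest([68, 40, 96])
biggest([68, 40, 96]): compare 68 with biggest([40, 96])
biggest([40, 96]): compare 40 with biggest([96])
biggest([96]) = 96  (base case)
Compare 40 with 96 -> 96
Compare 68 with 96 -> 96
Compare 33 with 96 -> 96
Compare 93 with 96 -> 96
Compare 99 with 96 -> 99
Compare 18 with 99 -> 99
Compare 78 with 99 -> 99

99


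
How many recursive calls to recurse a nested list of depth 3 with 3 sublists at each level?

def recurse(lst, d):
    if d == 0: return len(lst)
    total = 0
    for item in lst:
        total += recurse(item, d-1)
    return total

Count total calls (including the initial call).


At depth 0 (root): 1 call
At depth 1: each of 1 parents calls recurse on 3 children = 3 calls
At depth 2: each of 3 parents calls recurse on 3 children = 9 calls
At depth 3: each of 9 parents calls recurse on 3 children = 27 calls
Total: 1 + 3 + 9 + 27 = 40

40


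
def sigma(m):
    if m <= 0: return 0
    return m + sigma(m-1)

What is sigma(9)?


sigma(9)
= 9 + 8 + 7 + 6 + 5 + 4 + 3 + 2 + 1 + sigma(0)
= 9 + 8 + 7 + 6 + 5 + 4 + 3 + 2 + 1 + 0
= 45

45


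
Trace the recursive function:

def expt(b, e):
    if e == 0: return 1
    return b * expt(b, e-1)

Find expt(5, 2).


expt(5, 2)
= 5 * expt(5, 1)
= 5 * 5 * expt(5, 0)
= 5 * 5 * 1
= 25

25


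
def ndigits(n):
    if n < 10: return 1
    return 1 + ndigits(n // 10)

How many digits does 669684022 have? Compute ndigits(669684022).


ndigits(669684022) = 1 + ndigits(66968402)
ndigits(66968402) = 1 + ndigits(6696840)
ndigits(6696840) = 1 + ndigits(669684)
ndigits(669684) = 1 + ndigits(66968)
ndigits(66968) = 1 + ndigits(6696)
ndigits(6696) = 1 + ndigits(669)
ndigits(669) = 1 + ndigits(66)
ndigits(66) = 1 + ndigits(6)
ndigits(6) = 1  (base case: 6 < 10)
Unwinding: 1 + 1 + 1 + 1 + 1 + 1 + 1 + 1 + 1 = 9

9


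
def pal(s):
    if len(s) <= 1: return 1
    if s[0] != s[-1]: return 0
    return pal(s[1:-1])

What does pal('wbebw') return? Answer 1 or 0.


pal('wbebw'): s[0]='w' == s[-1]='w' -> check pal('beb')
pal('beb'): s[0]='b' == s[-1]='b' -> check pal('e')
pal('e'): len <= 1 -> return 1  (base case)
Result: 1 (palindrome)

1


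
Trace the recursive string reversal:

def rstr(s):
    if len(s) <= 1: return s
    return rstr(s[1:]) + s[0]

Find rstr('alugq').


rstr('alugq') = rstr('lugq') + 'a'
rstr('lugq') = rstr('ugq') + 'l'
rstr('ugq') = rstr('gq') + 'u'
rstr('gq') = rstr('q') + 'g'
rstr('q') = 'q'  (base case)
Concatenating: 'q' + 'g' + 'u' + 'l' + 'a' = 'qgula'

qgula


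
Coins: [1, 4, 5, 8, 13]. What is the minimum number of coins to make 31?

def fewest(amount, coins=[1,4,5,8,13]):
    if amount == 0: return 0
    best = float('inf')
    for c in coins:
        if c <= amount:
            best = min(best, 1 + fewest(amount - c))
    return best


Building up with DP:
fewest(0) = 0
fewest(1) = min(1+fewest(0)=1+0=1) = 1
fewest(2) = min(1+fewest(1)=1+1=2) = 2
fewest(3) = min(1+fewest(2)=1+2=3) = 3
fewest(4) = min(1+fewest(3)=1+3=4, 1+fewest(0)=1+0=1) = 1
fewest(5) = min(1+fewest(4)=1+1=2, 1+fewest(1)=1+1=2, 1+fewest(0)=1+0=1) = 1
fewest(6) = min(1+fewest(5)=1+1=2, 1+fewest(2)=1+2=3, 1+fewest(1)=1+1=2) = 2
fewest(7) = min(1+fewest(6)=1+2=3, 1+fewest(3)=1+3=4, 1+fewest(2)=1+2=3) = 3
fewest(8) = min(1+fewest(7)=1+3=4, 1+fewest(4)=1+1=2, 1+fewest(3)=1+3=4, 1+fewest(0)=1+0=1) = 1
fewest(9) = min(1+fewest(8)=1+1=2, 1+fewest(5)=1+1=2, 1+fewest(4)=1+1=2, 1+fewest(1)=1+1=2) = 2
fewest(10) = min(1+fewest(9)=1+2=3, 1+fewest(6)=1+2=3, 1+fewest(5)=1+1=2, 1+fewest(2)=1+2=3) = 2
fewest(11) = min(1+fewest(10)=1+2=3, 1+fewest(7)=1+3=4, 1+fewest(6)=1+2=3, 1+fewest(3)=1+3=4) = 3
fewest(12) = min(1+fewest(11)=1+3=4, 1+fewest(8)=1+1=2, 1+fewest(7)=1+3=4, 1+fewest(4)=1+1=2) = 2
fewest(13) = min(1+fewest(12)=1+2=3, 1+fewest(9)=1+2=3, 1+fewest(8)=1+1=2, 1+fewest(5)=1+1=2, 1+fewest(0)=1+0=1) = 1
fewest(14) = min(1+fewest(13)=1+1=2, 1+fewest(10)=1+2=3, 1+fewest(9)=1+2=3, 1+fewest(6)=1+2=3, 1+fewest(1)=1+1=2) = 2
fewest(15) = min(1+fewest(14)=1+2=3, 1+fewest(11)=1+3=4, 1+fewest(10)=1+2=3, 1+fewest(7)=1+3=4, 1+fewest(2)=1+2=3) = 3
fewest(16) = min(1+fewest(15)=1+3=4, 1+fewest(12)=1+2=3, 1+fewest(11)=1+3=4, 1+fewest(8)=1+1=2, 1+fewest(3)=1+3=4) = 2
fewest(17) = min(1+fewest(16)=1+2=3, 1+fewest(13)=1+1=2, 1+fewest(12)=1+2=3, 1+fewest(9)=1+2=3, 1+fewest(4)=1+1=2) = 2
fewest(18) = min(1+fewest(17)=1+2=3, 1+fewest(14)=1+2=3, 1+fewest(13)=1+1=2, 1+fewest(10)=1+2=3, 1+fewest(5)=1+1=2) = 2
fewest(19) = min(1+fewest(18)=1+2=3, 1+fewest(15)=1+3=4, 1+fewest(14)=1+2=3, 1+fewest(11)=1+3=4, 1+fewest(6)=1+2=3) = 3
fewest(20) = min(1+fewest(19)=1+3=4, 1+fewest(16)=1+2=3, 1+fewest(15)=1+3=4, 1+fewest(12)=1+2=3, 1+fewest(7)=1+3=4) = 3
fewest(21) = min(1+fewest(20)=1+3=4, 1+fewest(17)=1+2=3, 1+fewest(16)=1+2=3, 1+fewest(13)=1+1=2, 1+fewest(8)=1+1=2) = 2
fewest(22) = min(1+fewest(21)=1+2=3, 1+fewest(18)=1+2=3, 1+fewest(17)=1+2=3, 1+fewest(14)=1+2=3, 1+fewest(9)=1+2=3) = 3
fewest(23) = min(1+fewest(22)=1+3=4, 1+fewest(19)=1+3=4, 1+fewest(18)=1+2=3, 1+fewest(15)=1+3=4, 1+fewest(10)=1+2=3) = 3
fewest(24) = min(1+fewest(23)=1+3=4, 1+fewest(20)=1+3=4, 1+fewest(19)=1+3=4, 1+fewest(16)=1+2=3, 1+fewest(11)=1+3=4) = 3
fewest(25) = min(1+fewest(24)=1+3=4, 1+fewest(21)=1+2=3, 1+fewest(20)=1+3=4, 1+fewest(17)=1+2=3, 1+fewest(12)=1+2=3) = 3
fewest(26) = min(1+fewest(25)=1+3=4, 1+fewest(22)=1+3=4, 1+fewest(21)=1+2=3, 1+fewest(18)=1+2=3, 1+fewest(13)=1+1=2) = 2
fewest(27) = min(1+fewest(26)=1+2=3, 1+fewest(23)=1+3=4, 1+fewest(22)=1+3=4, 1+fewest(19)=1+3=4, 1+fewest(14)=1+2=3) = 3
fewest(28) = min(1+fewest(27)=1+3=4, 1+fewest(24)=1+3=4, 1+fewest(23)=1+3=4, 1+fewest(20)=1+3=4, 1+fewest(15)=1+3=4) = 4
fewest(29) = min(1+fewest(28)=1+4=5, 1+fewest(25)=1+3=4, 1+fewest(24)=1+3=4, 1+fewest(21)=1+2=3, 1+fewest(16)=1+2=3) = 3
fewest(30) = min(1+fewest(29)=1+3=4, 1+fewest(26)=1+2=3, 1+fewest(25)=1+3=4, 1+fewest(22)=1+3=4, 1+fewest(17)=1+2=3) = 3
fewest(31) = min(1+fewest(30)=1+3=4, 1+fewest(27)=1+3=4, 1+fewest(26)=1+2=3, 1+fewest(23)=1+3=4, 1+fewest(18)=1+2=3) = 3

3


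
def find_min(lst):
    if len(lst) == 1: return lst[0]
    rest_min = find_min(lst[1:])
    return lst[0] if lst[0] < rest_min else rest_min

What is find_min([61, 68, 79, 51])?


find_min([61, 68, 79, 51]): compare 61 with find_min([68, 79, 51])
find_min([68, 79, 51]): compare 68 with find_min([79, 51])
find_min([79, 51]): compare 79 with find_min([51])
find_min([51]) = 51  (base case)
Compare 79 with 51 -> 51
Compare 68 with 51 -> 51
Compare 61 with 51 -> 51

51


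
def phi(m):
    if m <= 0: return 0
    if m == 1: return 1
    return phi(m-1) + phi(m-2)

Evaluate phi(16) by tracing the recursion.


Computing phi(16) bottom-up:
phi(0) = 0
phi(1) = 1
phi(2) = phi(1) + phi(0) = 1 + 0 = 1
phi(3) = phi(2) + phi(1) = 1 + 1 = 2
phi(4) = phi(3) + phi(2) = 2 + 1 = 3
phi(5) = phi(4) + phi(3) = 3 + 2 = 5
phi(6) = phi(5) + phi(4) = 5 + 3 = 8
phi(7) = phi(6) + phi(5) = 8 + 5 = 13
phi(8) = phi(7) + phi(6) = 13 + 8 = 21
phi(9) = phi(8) + phi(7) = 21 + 13 = 34
phi(10) = phi(9) + phi(8) = 34 + 21 = 55
phi(11) = phi(10) + phi(9) = 55 + 34 = 89
phi(12) = phi(11) + phi(10) = 89 + 55 = 144
phi(13) = phi(12) + phi(11) = 144 + 89 = 233
phi(14) = phi(13) + phi(12) = 233 + 144 = 377
phi(15) = phi(14) + phi(13) = 377 + 233 = 610
phi(16) = phi(15) + phi(14) = 610 + 377 = 987

987


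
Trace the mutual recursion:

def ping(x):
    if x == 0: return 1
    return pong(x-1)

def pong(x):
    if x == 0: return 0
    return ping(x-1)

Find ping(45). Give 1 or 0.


ping(45) = pong(44)
pong(44) = ping(43)
ping(43) = pong(42)
pong(42) = ping(41)
ping(41) = pong(40)
pong(40) = ping(39)
ping(39) = pong(38)
pong(38) = ping(37)
ping(37) = pong(36)
pong(36) = ping(35)
ping(35) = pong(34)
pong(34) = ping(33)
ping(33) = pong(32)
pong(32) = ping(31)
ping(31) = pong(30)
pong(30) = ping(29)
ping(29) = pong(28)
pong(28) = ping(27)
ping(27) = pong(26)
pong(26) = ping(25)
ping(25) = pong(24)
pong(24) = ping(23)
ping(23) = pong(22)
pong(22) = ping(21)
ping(21) = pong(20)
pong(20) = ping(19)
ping(19) = pong(18)
pong(18) = ping(17)
ping(17) = pong(16)
pong(16) = ping(15)
ping(15) = pong(14)
pong(14) = ping(13)
ping(13) = pong(12)
pong(12) = ping(11)
ping(11) = pong(10)
pong(10) = ping(9)
ping(9) = pong(8)
pong(8) = ping(7)
ping(7) = pong(6)
pong(6) = ping(5)
ping(5) = pong(4)
pong(4) = ping(3)
ping(3) = pong(2)
pong(2) = ping(1)
ping(1) = pong(0)
pong(0) = 0  (base case)
Result: 0

0


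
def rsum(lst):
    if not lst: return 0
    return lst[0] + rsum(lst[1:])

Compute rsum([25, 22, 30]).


rsum([25, 22, 30]) = 25 + rsum([22, 30])
rsum([22, 30]) = 22 + rsum([30])
rsum([30]) = 30 + rsum([])
rsum([]) = 0  (base case)
Total: 25 + 22 + 30 + 0 = 77

77


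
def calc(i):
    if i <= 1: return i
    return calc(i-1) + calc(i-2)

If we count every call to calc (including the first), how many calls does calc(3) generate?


Let C(n) = total calls for calc(n)
C(0) = 1, C(1) = 1
C(2) = 1 + C(1) + C(0) = 1 + 1 + 1 = 3
C(3) = 1 + C(2) + C(1) = 1 + 3 + 1 = 5

5


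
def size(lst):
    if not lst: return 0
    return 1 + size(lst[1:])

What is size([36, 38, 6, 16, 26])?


size([36, 38, 6, 16, 26]) = 1 + size([38, 6, 16, 26])
size([38, 6, 16, 26]) = 1 + size([6, 16, 26])
size([6, 16, 26]) = 1 + size([16, 26])
size([16, 26]) = 1 + size([26])
size([26]) = 1 + size([])
size([]) = 0  (base case)
Unwinding: 1 + 1 + 1 + 1 + 1 + 0 = 5

5


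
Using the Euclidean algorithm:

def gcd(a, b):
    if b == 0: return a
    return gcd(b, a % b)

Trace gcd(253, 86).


gcd(253, 86) = gcd(86, 81)
gcd(86, 81) = gcd(81, 5)
gcd(81, 5) = gcd(5, 1)
gcd(5, 1) = gcd(1, 0)
gcd(1, 0) = 1  (base case)

1


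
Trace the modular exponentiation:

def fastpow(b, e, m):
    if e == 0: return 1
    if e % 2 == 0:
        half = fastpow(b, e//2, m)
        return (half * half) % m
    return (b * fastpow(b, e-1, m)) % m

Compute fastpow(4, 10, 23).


fastpow(4, 10, 23): e is even, compute fastpow(4, 5, 23)
  fastpow(4, 5, 23): e is odd, compute fastpow(4, 4, 23)
    fastpow(4, 4, 23): e is even, compute fastpow(4, 2, 23)
      fastpow(4, 2, 23): e is even, compute fastpow(4, 1, 23)
        fastpow(4, 1, 23): e is odd, compute fastpow(4, 0, 23)
          fastpow(4, 0, 23) = 1
        (4 * 1) % 23 = 4
      half=4, (4*4) % 23 = 16
    half=16, (16*16) % 23 = 3
  (4 * 3) % 23 = 12
half=12, (12*12) % 23 = 6

6


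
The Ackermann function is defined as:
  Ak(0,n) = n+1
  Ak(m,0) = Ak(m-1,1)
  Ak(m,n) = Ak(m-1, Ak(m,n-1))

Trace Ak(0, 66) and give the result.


Ak(0, 66) = 67
Result: Ak(0, 66) = 67

67


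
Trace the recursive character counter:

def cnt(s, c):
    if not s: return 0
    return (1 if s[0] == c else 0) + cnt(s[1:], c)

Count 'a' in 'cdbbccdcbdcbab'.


s[0]='c' != 'a' -> 0
s[0]='d' != 'a' -> 0
s[0]='b' != 'a' -> 0
s[0]='b' != 'a' -> 0
s[0]='c' != 'a' -> 0
s[0]='c' != 'a' -> 0
s[0]='d' != 'a' -> 0
s[0]='c' != 'a' -> 0
s[0]='b' != 'a' -> 0
s[0]='d' != 'a' -> 0
s[0]='c' != 'a' -> 0
s[0]='b' != 'a' -> 0
s[0]='a' == 'a' -> 1
s[0]='b' != 'a' -> 0
Sum: 0 + 0 + 0 + 0 + 0 + 0 + 0 + 0 + 0 + 0 + 0 + 0 + 1 + 0 = 1

1


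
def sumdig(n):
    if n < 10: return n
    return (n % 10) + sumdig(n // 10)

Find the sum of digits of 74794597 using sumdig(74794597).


sumdig(74794597) = 7 + sumdig(7479459)
sumdig(7479459) = 9 + sumdig(747945)
sumdig(747945) = 5 + sumdig(74794)
sumdig(74794) = 4 + sumdig(7479)
sumdig(7479) = 9 + sumdig(747)
sumdig(747) = 7 + sumdig(74)
sumdig(74) = 4 + sumdig(7)
sumdig(7) = 7  (base case)
Total: 7 + 9 + 5 + 4 + 9 + 7 + 4 + 7 = 52

52


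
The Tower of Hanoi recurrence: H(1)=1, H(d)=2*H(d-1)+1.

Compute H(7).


H(7) = 2 * H(6) + 1
H(6) = 2 * H(5) + 1
H(5) = 2 * H(4) + 1
H(4) = 2 * H(3) + 1
H(3) = 2 * H(2) + 1
H(2) = 2 * H(1) + 1
H(1) = 1  (base case)
H(2) = 2 * 1 + 1 = 3
H(3) = 2 * 3 + 1 = 7
H(4) = 2 * 7 + 1 = 15
H(5) = 2 * 15 + 1 = 31
H(6) = 2 * 31 + 1 = 63
H(7) = 2 * 63 + 1 = 127

127


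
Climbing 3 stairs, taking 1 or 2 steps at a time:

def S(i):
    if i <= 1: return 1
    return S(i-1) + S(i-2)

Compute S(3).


Building up from base cases:
S(0) = 1
S(1) = 1
S(2) = S(1) + S(0) = 1 + 1 = 2
S(3) = S(2) + S(1) = 2 + 1 = 3

3


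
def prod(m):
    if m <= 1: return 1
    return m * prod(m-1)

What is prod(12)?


prod(12)
= 12 * prod(11)
= 12 * 11 * prod(10)
= 12 * 11 * 10 * prod(9)
= 12 * 11 * 10 * 9 * prod(8)
= 12 * 11 * 10 * 9 * 8 * prod(7)
= 12 * 11 * 10 * 9 * 8 * 7 * prod(6)
= 12 * 11 * 10 * 9 * 8 * 7 * 6 * prod(5)
= 12 * 11 * 10 * 9 * 8 * 7 * 6 * 5 * prod(4)
= 12 * 11 * 10 * 9 * 8 * 7 * 6 * 5 * 4 * prod(3)
= 12 * 11 * 10 * 9 * 8 * 7 * 6 * 5 * 4 * 3 * prod(2)
= 12 * 11 * 10 * 9 * 8 * 7 * 6 * 5 * 4 * 3 * 2 * prod(1)
= 12 * 11 * 10 * 9 * 8 * 7 * 6 * 5 * 4 * 3 * 2 * 1
= 479001600

479001600


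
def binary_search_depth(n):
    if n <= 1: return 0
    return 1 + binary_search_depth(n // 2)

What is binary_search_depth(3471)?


3471 / 2 = 1735
1735 / 2 = 867
867 / 2 = 433
433 / 2 = 216
216 / 2 = 108
108 / 2 = 54
54 / 2 = 27
27 / 2 = 13
13 / 2 = 6
6 / 2 = 3
3 / 2 = 1
Reached 1 after 11 halvings

11


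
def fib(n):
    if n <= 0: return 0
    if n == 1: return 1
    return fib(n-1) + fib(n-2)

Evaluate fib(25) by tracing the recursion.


Computing fib(25) bottom-up:
fib(0) = 0
fib(1) = 1
fib(2) = fib(1) + fib(0) = 1 + 0 = 1
fib(3) = fib(2) + fib(1) = 1 + 1 = 2
fib(4) = fib(3) + fib(2) = 2 + 1 = 3
fib(5) = fib(4) + fib(3) = 3 + 2 = 5
fib(6) = fib(5) + fib(4) = 5 + 3 = 8
fib(7) = fib(6) + fib(5) = 8 + 5 = 13
fib(8) = fib(7) + fib(6) = 13 + 8 = 21
fib(9) = fib(8) + fib(7) = 21 + 13 = 34
fib(10) = fib(9) + fib(8) = 34 + 21 = 55
fib(11) = fib(10) + fib(9) = 55 + 34 = 89
fib(12) = fib(11) + fib(10) = 89 + 55 = 144
fib(13) = fib(12) + fib(11) = 144 + 89 = 233
fib(14) = fib(13) + fib(12) = 233 + 144 = 377
fib(15) = fib(14) + fib(13) = 377 + 233 = 610
fib(16) = fib(15) + fib(14) = 610 + 377 = 987
fib(17) = fib(16) + fib(15) = 987 + 610 = 1597
fib(18) = fib(17) + fib(16) = 1597 + 987 = 2584
fib(19) = fib(18) + fib(17) = 2584 + 1597 = 4181
fib(20) = fib(19) + fib(18) = 4181 + 2584 = 6765
fib(21) = fib(20) + fib(19) = 6765 + 4181 = 10946
fib(22) = fib(21) + fib(20) = 10946 + 6765 = 17711
fib(23) = fib(22) + fib(21) = 17711 + 10946 = 28657
fib(24) = fib(23) + fib(22) = 28657 + 17711 = 46368
fib(25) = fib(24) + fib(23) = 46368 + 28657 = 75025

75025


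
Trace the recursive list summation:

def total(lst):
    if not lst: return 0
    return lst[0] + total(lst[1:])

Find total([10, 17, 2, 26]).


total([10, 17, 2, 26]) = 10 + total([17, 2, 26])
total([17, 2, 26]) = 17 + total([2, 26])
total([2, 26]) = 2 + total([26])
total([26]) = 26 + total([])
total([]) = 0  (base case)
Total: 10 + 17 + 2 + 26 + 0 = 55

55


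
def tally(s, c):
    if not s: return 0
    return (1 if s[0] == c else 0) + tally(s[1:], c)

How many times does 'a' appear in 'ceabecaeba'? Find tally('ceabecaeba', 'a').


s[0]='c' != 'a' -> 0
s[0]='e' != 'a' -> 0
s[0]='a' == 'a' -> 1
s[0]='b' != 'a' -> 0
s[0]='e' != 'a' -> 0
s[0]='c' != 'a' -> 0
s[0]='a' == 'a' -> 1
s[0]='e' != 'a' -> 0
s[0]='b' != 'a' -> 0
s[0]='a' == 'a' -> 1
Sum: 0 + 0 + 1 + 0 + 0 + 0 + 1 + 0 + 0 + 1 = 3

3


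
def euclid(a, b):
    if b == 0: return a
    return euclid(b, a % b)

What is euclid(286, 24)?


euclid(286, 24) = euclid(24, 22)
euclid(24, 22) = euclid(22, 2)
euclid(22, 2) = euclid(2, 0)
euclid(2, 0) = 2  (base case)

2


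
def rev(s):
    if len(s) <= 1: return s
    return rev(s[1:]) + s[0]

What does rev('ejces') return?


rev('ejces') = rev('jces') + 'e'
rev('jces') = rev('ces') + 'j'
rev('ces') = rev('es') + 'c'
rev('es') = rev('s') + 'e'
rev('s') = 's'  (base case)
Concatenating: 's' + 'e' + 'c' + 'j' + 'e' = 'secje'

secje


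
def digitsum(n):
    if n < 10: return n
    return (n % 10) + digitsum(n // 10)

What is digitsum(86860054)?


digitsum(86860054) = 4 + digitsum(8686005)
digitsum(8686005) = 5 + digitsum(868600)
digitsum(868600) = 0 + digitsum(86860)
digitsum(86860) = 0 + digitsum(8686)
digitsum(8686) = 6 + digitsum(868)
digitsum(868) = 8 + digitsum(86)
digitsum(86) = 6 + digitsum(8)
digitsum(8) = 8  (base case)
Total: 4 + 5 + 0 + 0 + 6 + 8 + 6 + 8 = 37

37


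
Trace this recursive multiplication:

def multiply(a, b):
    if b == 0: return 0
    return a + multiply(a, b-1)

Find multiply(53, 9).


multiply(53, 9) = 53 + multiply(53, 8)
multiply(53, 8) = 53 + multiply(53, 7)
multiply(53, 7) = 53 + multiply(53, 6)
multiply(53, 6) = 53 + multiply(53, 5)
multiply(53, 5) = 53 + multiply(53, 4)
multiply(53, 4) = 53 + multiply(53, 3)
multiply(53, 3) = 53 + multiply(53, 2)
multiply(53, 2) = 53 + multiply(53, 1)
multiply(53, 1) = 53 + multiply(53, 0)
multiply(53, 0) = 0  (base case)
Total: 53 + 53 + 53 + 53 + 53 + 53 + 53 + 53 + 53 + 0 = 477

477


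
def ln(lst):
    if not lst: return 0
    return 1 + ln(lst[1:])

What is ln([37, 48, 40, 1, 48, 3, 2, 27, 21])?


ln([37, 48, 40, 1, 48, 3, 2, 27, 21]) = 1 + ln([48, 40, 1, 48, 3, 2, 27, 21])
ln([48, 40, 1, 48, 3, 2, 27, 21]) = 1 + ln([40, 1, 48, 3, 2, 27, 21])
ln([40, 1, 48, 3, 2, 27, 21]) = 1 + ln([1, 48, 3, 2, 27, 21])
ln([1, 48, 3, 2, 27, 21]) = 1 + ln([48, 3, 2, 27, 21])
ln([48, 3, 2, 27, 21]) = 1 + ln([3, 2, 27, 21])
ln([3, 2, 27, 21]) = 1 + ln([2, 27, 21])
ln([2, 27, 21]) = 1 + ln([27, 21])
ln([27, 21]) = 1 + ln([21])
ln([21]) = 1 + ln([])
ln([]) = 0  (base case)
Unwinding: 1 + 1 + 1 + 1 + 1 + 1 + 1 + 1 + 1 + 0 = 9

9


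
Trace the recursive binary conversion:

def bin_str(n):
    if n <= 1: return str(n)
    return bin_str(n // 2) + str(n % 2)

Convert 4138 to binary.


bin_str(4138) = bin_str(2069) + '0'
bin_str(2069) = bin_str(1034) + '1'
bin_str(1034) = bin_str(517) + '0'
bin_str(517) = bin_str(258) + '1'
bin_str(258) = bin_str(129) + '0'
bin_str(129) = bin_str(64) + '1'
bin_str(64) = bin_str(32) + '0'
bin_str(32) = bin_str(16) + '0'
bin_str(16) = bin_str(8) + '0'
bin_str(8) = bin_str(4) + '0'
bin_str(4) = bin_str(2) + '0'
bin_str(2) = bin_str(1) + '0'
bin_str(1) = '1'  (base case)
Concatenating: '1' + '0' + '0' + '0' + '0' + '0' + '0' + '1' + '0' + '1' + '0' + '1' + '0' = '1000000101010'

1000000101010


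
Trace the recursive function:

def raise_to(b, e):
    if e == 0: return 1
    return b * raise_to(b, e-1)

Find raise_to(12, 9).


raise_to(12, 9)
= 12 * raise_to(12, 8)
= 12 * 12 * raise_to(12, 7)
= 12 * 12 * 12 * raise_to(12, 6)
= 12 * 12 * 12 * 12 * raise_to(12, 5)
= 12 * 12 * 12 * 12 * 12 * raise_to(12, 4)
= 12 * 12 * 12 * 12 * 12 * 12 * raise_to(12, 3)
= 12 * 12 * 12 * 12 * 12 * 12 * 12 * raise_to(12, 2)
= 12 * 12 * 12 * 12 * 12 * 12 * 12 * 12 * raise_to(12, 1)
= 12 * 12 * 12 * 12 * 12 * 12 * 12 * 12 * 12 * raise_to(12, 0)
= 12 * 12 * 12 * 12 * 12 * 12 * 12 * 12 * 12 * 1
= 5159780352

5159780352


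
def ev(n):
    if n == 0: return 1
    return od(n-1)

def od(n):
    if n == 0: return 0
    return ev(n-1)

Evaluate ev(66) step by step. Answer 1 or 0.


ev(66) = od(65)
od(65) = ev(64)
ev(64) = od(63)
od(63) = ev(62)
ev(62) = od(61)
od(61) = ev(60)
ev(60) = od(59)
od(59) = ev(58)
ev(58) = od(57)
od(57) = ev(56)
ev(56) = od(55)
od(55) = ev(54)
ev(54) = od(53)
od(53) = ev(52)
ev(52) = od(51)
od(51) = ev(50)
ev(50) = od(49)
od(49) = ev(48)
ev(48) = od(47)
od(47) = ev(46)
ev(46) = od(45)
od(45) = ev(44)
ev(44) = od(43)
od(43) = ev(42)
ev(42) = od(41)
od(41) = ev(40)
ev(40) = od(39)
od(39) = ev(38)
ev(38) = od(37)
od(37) = ev(36)
ev(36) = od(35)
od(35) = ev(34)
ev(34) = od(33)
od(33) = ev(32)
ev(32) = od(31)
od(31) = ev(30)
ev(30) = od(29)
od(29) = ev(28)
ev(28) = od(27)
od(27) = ev(26)
ev(26) = od(25)
od(25) = ev(24)
ev(24) = od(23)
od(23) = ev(22)
ev(22) = od(21)
od(21) = ev(20)
ev(20) = od(19)
od(19) = ev(18)
ev(18) = od(17)
od(17) = ev(16)
ev(16) = od(15)
od(15) = ev(14)
ev(14) = od(13)
od(13) = ev(12)
ev(12) = od(11)
od(11) = ev(10)
ev(10) = od(9)
od(9) = ev(8)
ev(8) = od(7)
od(7) = ev(6)
ev(6) = od(5)
od(5) = ev(4)
ev(4) = od(3)
od(3) = ev(2)
ev(2) = od(1)
od(1) = ev(0)
ev(0) = 1  (base case)
Result: 1

1


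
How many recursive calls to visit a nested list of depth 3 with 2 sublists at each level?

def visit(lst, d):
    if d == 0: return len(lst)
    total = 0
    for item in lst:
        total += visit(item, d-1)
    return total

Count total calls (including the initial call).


At depth 0 (root): 1 call
At depth 1: each of 1 parents calls visit on 2 children = 2 calls
At depth 2: each of 2 parents calls visit on 2 children = 4 calls
At depth 3: each of 4 parents calls visit on 2 children = 8 calls
Total: 1 + 2 + 4 + 8 = 15

15


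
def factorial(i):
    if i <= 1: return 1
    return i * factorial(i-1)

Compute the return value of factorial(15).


factorial(15)
= 15 * factorial(14)
= 15 * 14 * factorial(13)
= 15 * 14 * 13 * factorial(12)
= 15 * 14 * 13 * 12 * factorial(11)
= 15 * 14 * 13 * 12 * 11 * factorial(10)
= 15 * 14 * 13 * 12 * 11 * 10 * factorial(9)
= 15 * 14 * 13 * 12 * 11 * 10 * 9 * factorial(8)
= 15 * 14 * 13 * 12 * 11 * 10 * 9 * 8 * factorial(7)
= 15 * 14 * 13 * 12 * 11 * 10 * 9 * 8 * 7 * factorial(6)
= 15 * 14 * 13 * 12 * 11 * 10 * 9 * 8 * 7 * 6 * factorial(5)
= 15 * 14 * 13 * 12 * 11 * 10 * 9 * 8 * 7 * 6 * 5 * factorial(4)
= 15 * 14 * 13 * 12 * 11 * 10 * 9 * 8 * 7 * 6 * 5 * 4 * factorial(3)
= 15 * 14 * 13 * 12 * 11 * 10 * 9 * 8 * 7 * 6 * 5 * 4 * 3 * factorial(2)
= 15 * 14 * 13 * 12 * 11 * 10 * 9 * 8 * 7 * 6 * 5 * 4 * 3 * 2 * factorial(1)
= 15 * 14 * 13 * 12 * 11 * 10 * 9 * 8 * 7 * 6 * 5 * 4 * 3 * 2 * 1
= 1307674368000

1307674368000


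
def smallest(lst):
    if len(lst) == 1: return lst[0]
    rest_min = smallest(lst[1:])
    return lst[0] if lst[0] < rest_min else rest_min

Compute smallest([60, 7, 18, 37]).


smallest([60, 7, 18, 37]): compare 60 with smallest([7, 18, 37])
smallest([7, 18, 37]): compare 7 with smallest([18, 37])
smallest([18, 37]): compare 18 with smallest([37])
smallest([37]) = 37  (base case)
Compare 18 with 37 -> 18
Compare 7 with 18 -> 7
Compare 60 with 7 -> 7

7


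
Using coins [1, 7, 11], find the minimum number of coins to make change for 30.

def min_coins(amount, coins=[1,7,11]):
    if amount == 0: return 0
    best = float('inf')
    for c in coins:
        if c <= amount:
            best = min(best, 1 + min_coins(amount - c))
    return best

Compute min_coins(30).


Building up with DP:
min_coins(0) = 0
min_coins(1) = min(1+min_coins(0)=1+0=1) = 1
min_coins(2) = min(1+min_coins(1)=1+1=2) = 2
min_coins(3) = min(1+min_coins(2)=1+2=3) = 3
min_coins(4) = min(1+min_coins(3)=1+3=4) = 4
min_coins(5) = min(1+min_coins(4)=1+4=5) = 5
min_coins(6) = min(1+min_coins(5)=1+5=6) = 6
min_coins(7) = min(1+min_coins(6)=1+6=7, 1+min_coins(0)=1+0=1) = 1
min_coins(8) = min(1+min_coins(7)=1+1=2, 1+min_coins(1)=1+1=2) = 2
min_coins(9) = min(1+min_coins(8)=1+2=3, 1+min_coins(2)=1+2=3) = 3
min_coins(10) = min(1+min_coins(9)=1+3=4, 1+min_coins(3)=1+3=4) = 4
min_coins(11) = min(1+min_coins(10)=1+4=5, 1+min_coins(4)=1+4=5, 1+min_coins(0)=1+0=1) = 1
min_coins(12) = min(1+min_coins(11)=1+1=2, 1+min_coins(5)=1+5=6, 1+min_coins(1)=1+1=2) = 2
min_coins(13) = min(1+min_coins(12)=1+2=3, 1+min_coins(6)=1+6=7, 1+min_coins(2)=1+2=3) = 3
min_coins(14) = min(1+min_coins(13)=1+3=4, 1+min_coins(7)=1+1=2, 1+min_coins(3)=1+3=4) = 2
min_coins(15) = min(1+min_coins(14)=1+2=3, 1+min_coins(8)=1+2=3, 1+min_coins(4)=1+4=5) = 3
min_coins(16) = min(1+min_coins(15)=1+3=4, 1+min_coins(9)=1+3=4, 1+min_coins(5)=1+5=6) = 4
min_coins(17) = min(1+min_coins(16)=1+4=5, 1+min_coins(10)=1+4=5, 1+min_coins(6)=1+6=7) = 5
min_coins(18) = min(1+min_coins(17)=1+5=6, 1+min_coins(11)=1+1=2, 1+min_coins(7)=1+1=2) = 2
min_coins(19) = min(1+min_coins(18)=1+2=3, 1+min_coins(12)=1+2=3, 1+min_coins(8)=1+2=3) = 3
min_coins(20) = min(1+min_coins(19)=1+3=4, 1+min_coins(13)=1+3=4, 1+min_coins(9)=1+3=4) = 4
min_coins(21) = min(1+min_coins(20)=1+4=5, 1+min_coins(14)=1+2=3, 1+min_coins(10)=1+4=5) = 3
min_coins(22) = min(1+min_coins(21)=1+3=4, 1+min_coins(15)=1+3=4, 1+min_coins(11)=1+1=2) = 2
min_coins(23) = min(1+min_coins(22)=1+2=3, 1+min_coins(16)=1+4=5, 1+min_coins(12)=1+2=3) = 3
min_coins(24) = min(1+min_coins(23)=1+3=4, 1+min_coins(17)=1+5=6, 1+min_coins(13)=1+3=4) = 4
min_coins(25) = min(1+min_coins(24)=1+4=5, 1+min_coins(18)=1+2=3, 1+min_coins(14)=1+2=3) = 3
min_coins(26) = min(1+min_coins(25)=1+3=4, 1+min_coins(19)=1+3=4, 1+min_coins(15)=1+3=4) = 4
min_coins(27) = min(1+min_coins(26)=1+4=5, 1+min_coins(20)=1+4=5, 1+min_coins(16)=1+4=5) = 5
min_coins(28) = min(1+min_coins(27)=1+5=6, 1+min_coins(21)=1+3=4, 1+min_coins(17)=1+5=6) = 4
min_coins(29) = min(1+min_coins(28)=1+4=5, 1+min_coins(22)=1+2=3, 1+min_coins(18)=1+2=3) = 3
min_coins(30) = min(1+min_coins(29)=1+3=4, 1+min_coins(23)=1+3=4, 1+min_coins(19)=1+3=4) = 4

4


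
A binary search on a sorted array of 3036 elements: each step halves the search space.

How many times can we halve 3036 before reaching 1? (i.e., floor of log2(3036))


3036 / 2 = 1518
1518 / 2 = 759
759 / 2 = 379
379 / 2 = 189
189 / 2 = 94
94 / 2 = 47
47 / 2 = 23
23 / 2 = 11
11 / 2 = 5
5 / 2 = 2
2 / 2 = 1
Reached 1 after 11 halvings

11


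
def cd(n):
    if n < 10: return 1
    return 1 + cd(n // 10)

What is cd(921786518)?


cd(921786518) = 1 + cd(92178651)
cd(92178651) = 1 + cd(9217865)
cd(9217865) = 1 + cd(921786)
cd(921786) = 1 + cd(92178)
cd(92178) = 1 + cd(9217)
cd(9217) = 1 + cd(921)
cd(921) = 1 + cd(92)
cd(92) = 1 + cd(9)
cd(9) = 1  (base case: 9 < 10)
Unwinding: 1 + 1 + 1 + 1 + 1 + 1 + 1 + 1 + 1 = 9

9


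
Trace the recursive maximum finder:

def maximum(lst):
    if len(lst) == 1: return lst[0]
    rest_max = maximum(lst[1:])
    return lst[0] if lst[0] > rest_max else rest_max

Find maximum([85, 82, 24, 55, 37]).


maximum([85, 82, 24, 55, 37]): compare 85 with maximum([82, 24, 55, 37])
maximum([82, 24, 55, 37]): compare 82 with maximum([24, 55, 37])
maximum([24, 55, 37]): compare 24 with maximum([55, 37])
maximum([55, 37]): compare 55 with maximum([37])
maximum([37]) = 37  (base case)
Compare 55 with 37 -> 55
Compare 24 with 55 -> 55
Compare 82 with 55 -> 82
Compare 85 with 82 -> 85

85


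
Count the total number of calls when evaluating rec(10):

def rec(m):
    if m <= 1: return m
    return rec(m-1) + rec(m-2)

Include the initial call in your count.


Let C(n) = total calls for rec(n)
C(0) = 1, C(1) = 1
C(2) = 1 + C(1) + C(0) = 1 + 1 + 1 = 3
C(3) = 1 + C(2) + C(1) = 1 + 3 + 1 = 5
C(4) = 1 + C(3) + C(2) = 1 + 5 + 3 = 9
C(5) = 1 + C(4) + C(3) = 1 + 9 + 5 = 15
C(6) = 1 + C(5) + C(4) = 1 + 15 + 9 = 25
C(7) = 1 + C(6) + C(5) = 1 + 25 + 15 = 41
C(8) = 1 + C(7) + C(6) = 1 + 41 + 25 = 67
C(9) = 1 + C(8) + C(7) = 1 + 67 + 41 = 109
C(10) = 1 + C(9) + C(8) = 1 + 109 + 67 = 177

177


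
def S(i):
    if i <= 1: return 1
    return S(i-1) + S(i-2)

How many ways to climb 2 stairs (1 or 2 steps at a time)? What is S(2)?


Building up from base cases:
S(0) = 1
S(1) = 1
S(2) = S(1) + S(0) = 1 + 1 = 2

2


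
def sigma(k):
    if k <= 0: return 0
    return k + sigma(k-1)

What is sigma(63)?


sigma(63)
= 63 + 62 + 61 + 60 + 59 + 58 + 57 + 56 + 55 + 54 + 53 + 52 + 51 + 50 + 49 + 48 + 47 + 46 + 45 + 44 + 43 + 42 + 41 + 40 + 39 + 38 + 37 + 36 + 35 + 34 + 33 + 32 + 31 + 30 + 29 + 28 + 27 + 26 + 25 + 24 + 23 + 22 + 21 + 20 + 19 + 18 + 17 + 16 + 15 + 14 + 13 + 12 + 11 + 10 + 9 + 8 + 7 + 6 + 5 + 4 + 3 + 2 + 1 + sigma(0)
= 63 + 62 + 61 + 60 + 59 + 58 + 57 + 56 + 55 + 54 + 53 + 52 + 51 + 50 + 49 + 48 + 47 + 46 + 45 + 44 + 43 + 42 + 41 + 40 + 39 + 38 + 37 + 36 + 35 + 34 + 33 + 32 + 31 + 30 + 29 + 28 + 27 + 26 + 25 + 24 + 23 + 22 + 21 + 20 + 19 + 18 + 17 + 16 + 15 + 14 + 13 + 12 + 11 + 10 + 9 + 8 + 7 + 6 + 5 + 4 + 3 + 2 + 1 + 0
= 2016

2016


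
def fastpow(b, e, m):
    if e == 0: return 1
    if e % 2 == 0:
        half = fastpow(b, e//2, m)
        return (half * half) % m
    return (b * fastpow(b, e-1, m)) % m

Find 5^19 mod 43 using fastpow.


fastpow(5, 19, 43): e is odd, compute fastpow(5, 18, 43)
  fastpow(5, 18, 43): e is even, compute fastpow(5, 9, 43)
    fastpow(5, 9, 43): e is odd, compute fastpow(5, 8, 43)
      fastpow(5, 8, 43): e is even, compute fastpow(5, 4, 43)
        fastpow(5, 4, 43): e is even, compute fastpow(5, 2, 43)
          fastpow(5, 2, 43): e is even, compute fastpow(5, 1, 43)
          fastpow(5, 1, 43): e is odd, compute fastpow(5, 0, 43)
          fastpow(5, 0, 43) = 1
          (5 * 1) % 43 = 5
          half=5, (5*5) % 43 = 25
        half=25, (25*25) % 43 = 23
      half=23, (23*23) % 43 = 13
    (5 * 13) % 43 = 22
  half=22, (22*22) % 43 = 11
(5 * 11) % 43 = 12

12
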